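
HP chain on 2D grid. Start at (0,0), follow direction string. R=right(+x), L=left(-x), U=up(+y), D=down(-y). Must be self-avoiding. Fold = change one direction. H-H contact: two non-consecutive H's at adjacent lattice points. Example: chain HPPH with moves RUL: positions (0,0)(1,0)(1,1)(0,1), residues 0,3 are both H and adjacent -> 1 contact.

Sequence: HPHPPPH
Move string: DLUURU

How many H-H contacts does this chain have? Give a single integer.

Answer: 0

Derivation:
Positions: [(0, 0), (0, -1), (-1, -1), (-1, 0), (-1, 1), (0, 1), (0, 2)]
No H-H contacts found.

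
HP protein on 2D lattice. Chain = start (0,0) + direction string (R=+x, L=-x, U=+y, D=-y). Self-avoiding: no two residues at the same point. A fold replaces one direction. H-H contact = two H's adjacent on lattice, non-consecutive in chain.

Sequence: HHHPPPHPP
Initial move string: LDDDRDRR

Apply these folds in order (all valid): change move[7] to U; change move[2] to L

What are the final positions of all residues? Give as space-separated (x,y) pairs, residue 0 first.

Initial moves: LDDDRDRR
Fold: move[7]->U => LDDDRDRU (positions: [(0, 0), (-1, 0), (-1, -1), (-1, -2), (-1, -3), (0, -3), (0, -4), (1, -4), (1, -3)])
Fold: move[2]->L => LDLDRDRU (positions: [(0, 0), (-1, 0), (-1, -1), (-2, -1), (-2, -2), (-1, -2), (-1, -3), (0, -3), (0, -2)])

Answer: (0,0) (-1,0) (-1,-1) (-2,-1) (-2,-2) (-1,-2) (-1,-3) (0,-3) (0,-2)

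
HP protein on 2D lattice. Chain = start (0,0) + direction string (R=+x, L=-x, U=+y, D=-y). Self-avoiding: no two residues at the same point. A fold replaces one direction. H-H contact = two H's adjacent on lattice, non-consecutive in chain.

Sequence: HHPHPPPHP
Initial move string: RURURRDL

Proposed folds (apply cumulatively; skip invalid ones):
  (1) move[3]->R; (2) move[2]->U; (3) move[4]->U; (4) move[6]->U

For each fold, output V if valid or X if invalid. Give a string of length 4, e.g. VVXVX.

Initial: RURURRDL -> [(0, 0), (1, 0), (1, 1), (2, 1), (2, 2), (3, 2), (4, 2), (4, 1), (3, 1)]
Fold 1: move[3]->R => RURRRRDL VALID
Fold 2: move[2]->U => RUURRRDL VALID
Fold 3: move[4]->U => RUURURDL INVALID (collision), skipped
Fold 4: move[6]->U => RUURRRUL VALID

Answer: VVXV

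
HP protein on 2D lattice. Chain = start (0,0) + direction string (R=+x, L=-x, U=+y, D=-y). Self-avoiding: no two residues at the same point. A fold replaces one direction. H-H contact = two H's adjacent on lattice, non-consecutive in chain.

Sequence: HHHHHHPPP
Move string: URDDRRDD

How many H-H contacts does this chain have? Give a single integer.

Positions: [(0, 0), (0, 1), (1, 1), (1, 0), (1, -1), (2, -1), (3, -1), (3, -2), (3, -3)]
H-H contact: residue 0 @(0,0) - residue 3 @(1, 0)

Answer: 1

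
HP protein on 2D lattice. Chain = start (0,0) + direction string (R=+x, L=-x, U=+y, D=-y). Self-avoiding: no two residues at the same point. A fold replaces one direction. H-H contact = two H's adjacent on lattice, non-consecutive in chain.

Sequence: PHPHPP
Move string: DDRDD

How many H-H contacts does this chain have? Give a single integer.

Answer: 0

Derivation:
Positions: [(0, 0), (0, -1), (0, -2), (1, -2), (1, -3), (1, -4)]
No H-H contacts found.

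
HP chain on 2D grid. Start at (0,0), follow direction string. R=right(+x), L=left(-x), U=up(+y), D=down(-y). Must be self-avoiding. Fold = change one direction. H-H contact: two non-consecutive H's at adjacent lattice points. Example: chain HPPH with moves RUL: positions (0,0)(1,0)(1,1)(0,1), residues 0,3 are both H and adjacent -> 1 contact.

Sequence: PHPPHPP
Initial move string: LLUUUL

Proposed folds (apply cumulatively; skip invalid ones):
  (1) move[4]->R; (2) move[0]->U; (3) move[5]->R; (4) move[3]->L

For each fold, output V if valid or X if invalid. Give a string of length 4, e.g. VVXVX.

Initial: LLUUUL -> [(0, 0), (-1, 0), (-2, 0), (-2, 1), (-2, 2), (-2, 3), (-3, 3)]
Fold 1: move[4]->R => LLUURL INVALID (collision), skipped
Fold 2: move[0]->U => ULUUUL VALID
Fold 3: move[5]->R => ULUUUR VALID
Fold 4: move[3]->L => ULULUR VALID

Answer: XVVV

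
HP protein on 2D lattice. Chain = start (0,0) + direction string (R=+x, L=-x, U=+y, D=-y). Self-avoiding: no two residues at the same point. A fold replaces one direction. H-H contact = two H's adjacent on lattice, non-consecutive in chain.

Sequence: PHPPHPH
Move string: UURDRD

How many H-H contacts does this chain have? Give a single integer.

Positions: [(0, 0), (0, 1), (0, 2), (1, 2), (1, 1), (2, 1), (2, 0)]
H-H contact: residue 1 @(0,1) - residue 4 @(1, 1)

Answer: 1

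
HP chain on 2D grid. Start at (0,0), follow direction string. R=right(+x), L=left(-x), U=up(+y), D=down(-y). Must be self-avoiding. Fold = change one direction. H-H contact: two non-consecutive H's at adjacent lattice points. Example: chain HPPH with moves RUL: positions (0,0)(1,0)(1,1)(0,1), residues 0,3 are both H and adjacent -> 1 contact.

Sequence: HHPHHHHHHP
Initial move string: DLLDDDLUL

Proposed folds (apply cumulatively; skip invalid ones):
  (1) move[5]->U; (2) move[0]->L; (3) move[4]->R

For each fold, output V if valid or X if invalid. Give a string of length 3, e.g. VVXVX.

Answer: XVX

Derivation:
Initial: DLLDDDLUL -> [(0, 0), (0, -1), (-1, -1), (-2, -1), (-2, -2), (-2, -3), (-2, -4), (-3, -4), (-3, -3), (-4, -3)]
Fold 1: move[5]->U => DLLDDULUL INVALID (collision), skipped
Fold 2: move[0]->L => LLLDDDLUL VALID
Fold 3: move[4]->R => LLLDRDLUL INVALID (collision), skipped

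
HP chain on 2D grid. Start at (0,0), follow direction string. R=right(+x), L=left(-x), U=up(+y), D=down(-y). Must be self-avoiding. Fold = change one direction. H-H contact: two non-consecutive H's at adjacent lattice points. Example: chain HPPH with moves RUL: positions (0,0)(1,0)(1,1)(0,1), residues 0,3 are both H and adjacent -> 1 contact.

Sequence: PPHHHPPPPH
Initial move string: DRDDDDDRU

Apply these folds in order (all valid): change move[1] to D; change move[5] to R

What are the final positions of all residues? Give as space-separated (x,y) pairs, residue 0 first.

Initial moves: DRDDDDDRU
Fold: move[1]->D => DDDDDDDRU (positions: [(0, 0), (0, -1), (0, -2), (0, -3), (0, -4), (0, -5), (0, -6), (0, -7), (1, -7), (1, -6)])
Fold: move[5]->R => DDDDDRDRU (positions: [(0, 0), (0, -1), (0, -2), (0, -3), (0, -4), (0, -5), (1, -5), (1, -6), (2, -6), (2, -5)])

Answer: (0,0) (0,-1) (0,-2) (0,-3) (0,-4) (0,-5) (1,-5) (1,-6) (2,-6) (2,-5)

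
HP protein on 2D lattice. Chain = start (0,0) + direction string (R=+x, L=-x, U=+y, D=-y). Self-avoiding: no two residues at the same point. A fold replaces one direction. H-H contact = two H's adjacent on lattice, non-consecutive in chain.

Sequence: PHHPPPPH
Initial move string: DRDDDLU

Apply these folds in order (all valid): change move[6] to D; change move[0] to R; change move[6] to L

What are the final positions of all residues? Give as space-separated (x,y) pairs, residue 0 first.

Answer: (0,0) (1,0) (2,0) (2,-1) (2,-2) (2,-3) (1,-3) (0,-3)

Derivation:
Initial moves: DRDDDLU
Fold: move[6]->D => DRDDDLD (positions: [(0, 0), (0, -1), (1, -1), (1, -2), (1, -3), (1, -4), (0, -4), (0, -5)])
Fold: move[0]->R => RRDDDLD (positions: [(0, 0), (1, 0), (2, 0), (2, -1), (2, -2), (2, -3), (1, -3), (1, -4)])
Fold: move[6]->L => RRDDDLL (positions: [(0, 0), (1, 0), (2, 0), (2, -1), (2, -2), (2, -3), (1, -3), (0, -3)])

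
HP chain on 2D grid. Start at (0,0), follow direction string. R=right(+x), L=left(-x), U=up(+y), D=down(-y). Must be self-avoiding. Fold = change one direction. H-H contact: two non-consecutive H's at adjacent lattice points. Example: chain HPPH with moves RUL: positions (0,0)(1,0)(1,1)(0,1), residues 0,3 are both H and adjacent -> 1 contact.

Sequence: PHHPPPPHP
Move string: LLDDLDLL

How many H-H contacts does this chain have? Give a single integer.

Positions: [(0, 0), (-1, 0), (-2, 0), (-2, -1), (-2, -2), (-3, -2), (-3, -3), (-4, -3), (-5, -3)]
No H-H contacts found.

Answer: 0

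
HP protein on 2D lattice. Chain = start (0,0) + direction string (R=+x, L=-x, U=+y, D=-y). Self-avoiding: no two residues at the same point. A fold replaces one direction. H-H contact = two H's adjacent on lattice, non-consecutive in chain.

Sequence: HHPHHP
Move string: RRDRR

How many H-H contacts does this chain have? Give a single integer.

Positions: [(0, 0), (1, 0), (2, 0), (2, -1), (3, -1), (4, -1)]
No H-H contacts found.

Answer: 0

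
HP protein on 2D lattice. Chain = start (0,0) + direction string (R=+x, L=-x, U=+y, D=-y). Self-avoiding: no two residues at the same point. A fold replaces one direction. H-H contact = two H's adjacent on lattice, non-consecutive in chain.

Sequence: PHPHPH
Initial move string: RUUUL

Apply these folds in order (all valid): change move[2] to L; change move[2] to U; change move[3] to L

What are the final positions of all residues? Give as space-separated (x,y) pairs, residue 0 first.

Answer: (0,0) (1,0) (1,1) (1,2) (0,2) (-1,2)

Derivation:
Initial moves: RUUUL
Fold: move[2]->L => RULUL (positions: [(0, 0), (1, 0), (1, 1), (0, 1), (0, 2), (-1, 2)])
Fold: move[2]->U => RUUUL (positions: [(0, 0), (1, 0), (1, 1), (1, 2), (1, 3), (0, 3)])
Fold: move[3]->L => RUULL (positions: [(0, 0), (1, 0), (1, 1), (1, 2), (0, 2), (-1, 2)])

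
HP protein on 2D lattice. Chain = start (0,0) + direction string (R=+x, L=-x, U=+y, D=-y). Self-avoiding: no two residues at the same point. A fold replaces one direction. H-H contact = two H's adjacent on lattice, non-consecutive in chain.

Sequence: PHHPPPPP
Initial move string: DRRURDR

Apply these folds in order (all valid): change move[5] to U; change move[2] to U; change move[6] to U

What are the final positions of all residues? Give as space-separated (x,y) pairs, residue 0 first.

Initial moves: DRRURDR
Fold: move[5]->U => DRRURUR (positions: [(0, 0), (0, -1), (1, -1), (2, -1), (2, 0), (3, 0), (3, 1), (4, 1)])
Fold: move[2]->U => DRUURUR (positions: [(0, 0), (0, -1), (1, -1), (1, 0), (1, 1), (2, 1), (2, 2), (3, 2)])
Fold: move[6]->U => DRUURUU (positions: [(0, 0), (0, -1), (1, -1), (1, 0), (1, 1), (2, 1), (2, 2), (2, 3)])

Answer: (0,0) (0,-1) (1,-1) (1,0) (1,1) (2,1) (2,2) (2,3)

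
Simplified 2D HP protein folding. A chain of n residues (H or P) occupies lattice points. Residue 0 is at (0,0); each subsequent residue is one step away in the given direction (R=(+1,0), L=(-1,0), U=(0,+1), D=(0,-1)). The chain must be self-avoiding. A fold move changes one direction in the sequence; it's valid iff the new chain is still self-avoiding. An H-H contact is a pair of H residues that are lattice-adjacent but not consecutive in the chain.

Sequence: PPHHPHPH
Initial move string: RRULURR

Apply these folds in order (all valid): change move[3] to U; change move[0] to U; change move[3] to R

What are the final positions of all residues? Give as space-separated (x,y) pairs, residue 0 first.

Answer: (0,0) (0,1) (1,1) (1,2) (2,2) (2,3) (3,3) (4,3)

Derivation:
Initial moves: RRULURR
Fold: move[3]->U => RRUUURR (positions: [(0, 0), (1, 0), (2, 0), (2, 1), (2, 2), (2, 3), (3, 3), (4, 3)])
Fold: move[0]->U => URUUURR (positions: [(0, 0), (0, 1), (1, 1), (1, 2), (1, 3), (1, 4), (2, 4), (3, 4)])
Fold: move[3]->R => URURURR (positions: [(0, 0), (0, 1), (1, 1), (1, 2), (2, 2), (2, 3), (3, 3), (4, 3)])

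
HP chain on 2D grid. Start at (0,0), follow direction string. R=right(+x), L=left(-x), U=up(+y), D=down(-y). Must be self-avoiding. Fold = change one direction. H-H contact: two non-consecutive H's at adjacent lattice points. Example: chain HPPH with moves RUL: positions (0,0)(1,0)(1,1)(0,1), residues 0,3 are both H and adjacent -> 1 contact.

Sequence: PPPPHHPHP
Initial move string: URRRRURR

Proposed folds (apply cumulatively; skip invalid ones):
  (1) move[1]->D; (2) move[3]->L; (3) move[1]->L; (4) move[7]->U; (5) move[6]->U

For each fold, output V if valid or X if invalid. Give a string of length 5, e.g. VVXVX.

Initial: URRRRURR -> [(0, 0), (0, 1), (1, 1), (2, 1), (3, 1), (4, 1), (4, 2), (5, 2), (6, 2)]
Fold 1: move[1]->D => UDRRRURR INVALID (collision), skipped
Fold 2: move[3]->L => URRLRURR INVALID (collision), skipped
Fold 3: move[1]->L => ULRRRURR INVALID (collision), skipped
Fold 4: move[7]->U => URRRRURU VALID
Fold 5: move[6]->U => URRRRUUU VALID

Answer: XXXVV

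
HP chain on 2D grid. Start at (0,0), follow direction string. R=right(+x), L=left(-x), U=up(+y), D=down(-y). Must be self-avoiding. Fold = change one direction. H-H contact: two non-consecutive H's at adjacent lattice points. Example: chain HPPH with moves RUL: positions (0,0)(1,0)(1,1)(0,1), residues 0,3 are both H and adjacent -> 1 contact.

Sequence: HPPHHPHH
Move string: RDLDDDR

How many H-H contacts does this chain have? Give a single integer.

Positions: [(0, 0), (1, 0), (1, -1), (0, -1), (0, -2), (0, -3), (0, -4), (1, -4)]
H-H contact: residue 0 @(0,0) - residue 3 @(0, -1)

Answer: 1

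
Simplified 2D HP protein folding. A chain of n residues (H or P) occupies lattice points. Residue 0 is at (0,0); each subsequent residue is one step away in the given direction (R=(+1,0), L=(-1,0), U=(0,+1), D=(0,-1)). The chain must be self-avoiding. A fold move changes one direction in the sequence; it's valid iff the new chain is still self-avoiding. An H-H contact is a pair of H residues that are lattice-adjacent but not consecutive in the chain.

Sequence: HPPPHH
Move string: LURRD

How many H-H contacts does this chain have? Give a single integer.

Answer: 1

Derivation:
Positions: [(0, 0), (-1, 0), (-1, 1), (0, 1), (1, 1), (1, 0)]
H-H contact: residue 0 @(0,0) - residue 5 @(1, 0)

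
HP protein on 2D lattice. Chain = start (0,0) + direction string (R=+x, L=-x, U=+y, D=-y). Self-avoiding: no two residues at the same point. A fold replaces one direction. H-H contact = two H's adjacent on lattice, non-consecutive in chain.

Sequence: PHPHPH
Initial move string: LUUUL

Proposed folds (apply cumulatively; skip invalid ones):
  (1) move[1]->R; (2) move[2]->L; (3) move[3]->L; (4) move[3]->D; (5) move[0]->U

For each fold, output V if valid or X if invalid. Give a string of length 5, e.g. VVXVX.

Initial: LUUUL -> [(0, 0), (-1, 0), (-1, 1), (-1, 2), (-1, 3), (-2, 3)]
Fold 1: move[1]->R => LRUUL INVALID (collision), skipped
Fold 2: move[2]->L => LULUL VALID
Fold 3: move[3]->L => LULLL VALID
Fold 4: move[3]->D => LULDL VALID
Fold 5: move[0]->U => UULDL VALID

Answer: XVVVV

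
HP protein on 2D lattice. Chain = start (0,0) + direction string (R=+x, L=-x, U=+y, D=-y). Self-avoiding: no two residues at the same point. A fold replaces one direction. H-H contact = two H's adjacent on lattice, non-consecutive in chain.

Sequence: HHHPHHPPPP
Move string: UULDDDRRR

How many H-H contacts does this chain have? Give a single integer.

Answer: 2

Derivation:
Positions: [(0, 0), (0, 1), (0, 2), (-1, 2), (-1, 1), (-1, 0), (-1, -1), (0, -1), (1, -1), (2, -1)]
H-H contact: residue 0 @(0,0) - residue 5 @(-1, 0)
H-H contact: residue 1 @(0,1) - residue 4 @(-1, 1)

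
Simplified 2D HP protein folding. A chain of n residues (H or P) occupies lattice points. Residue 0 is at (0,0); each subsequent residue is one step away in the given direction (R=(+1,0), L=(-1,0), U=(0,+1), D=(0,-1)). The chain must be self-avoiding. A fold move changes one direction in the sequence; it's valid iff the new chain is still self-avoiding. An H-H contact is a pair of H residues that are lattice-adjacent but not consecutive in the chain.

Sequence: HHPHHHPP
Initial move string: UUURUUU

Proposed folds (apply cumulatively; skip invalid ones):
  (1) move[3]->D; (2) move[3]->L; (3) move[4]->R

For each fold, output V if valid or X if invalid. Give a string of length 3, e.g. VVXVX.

Answer: XVX

Derivation:
Initial: UUURUUU -> [(0, 0), (0, 1), (0, 2), (0, 3), (1, 3), (1, 4), (1, 5), (1, 6)]
Fold 1: move[3]->D => UUUDUUU INVALID (collision), skipped
Fold 2: move[3]->L => UUULUUU VALID
Fold 3: move[4]->R => UUULRUU INVALID (collision), skipped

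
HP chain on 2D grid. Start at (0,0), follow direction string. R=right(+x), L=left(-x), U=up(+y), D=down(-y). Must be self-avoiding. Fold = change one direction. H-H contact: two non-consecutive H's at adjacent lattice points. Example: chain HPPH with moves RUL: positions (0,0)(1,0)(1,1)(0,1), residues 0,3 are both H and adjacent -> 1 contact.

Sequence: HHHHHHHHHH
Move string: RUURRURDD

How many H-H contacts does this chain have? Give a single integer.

Positions: [(0, 0), (1, 0), (1, 1), (1, 2), (2, 2), (3, 2), (3, 3), (4, 3), (4, 2), (4, 1)]
H-H contact: residue 5 @(3,2) - residue 8 @(4, 2)

Answer: 1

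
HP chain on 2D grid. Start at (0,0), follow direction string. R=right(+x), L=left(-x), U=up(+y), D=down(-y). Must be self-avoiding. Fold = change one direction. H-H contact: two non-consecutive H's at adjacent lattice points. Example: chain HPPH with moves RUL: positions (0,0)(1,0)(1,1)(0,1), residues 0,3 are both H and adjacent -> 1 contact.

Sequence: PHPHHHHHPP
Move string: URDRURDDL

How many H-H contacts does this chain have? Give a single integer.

Answer: 1

Derivation:
Positions: [(0, 0), (0, 1), (1, 1), (1, 0), (2, 0), (2, 1), (3, 1), (3, 0), (3, -1), (2, -1)]
H-H contact: residue 4 @(2,0) - residue 7 @(3, 0)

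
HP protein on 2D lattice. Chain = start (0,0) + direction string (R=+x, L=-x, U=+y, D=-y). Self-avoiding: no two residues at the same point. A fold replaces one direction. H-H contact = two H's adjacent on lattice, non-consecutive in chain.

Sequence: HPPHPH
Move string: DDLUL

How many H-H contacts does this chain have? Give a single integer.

Answer: 0

Derivation:
Positions: [(0, 0), (0, -1), (0, -2), (-1, -2), (-1, -1), (-2, -1)]
No H-H contacts found.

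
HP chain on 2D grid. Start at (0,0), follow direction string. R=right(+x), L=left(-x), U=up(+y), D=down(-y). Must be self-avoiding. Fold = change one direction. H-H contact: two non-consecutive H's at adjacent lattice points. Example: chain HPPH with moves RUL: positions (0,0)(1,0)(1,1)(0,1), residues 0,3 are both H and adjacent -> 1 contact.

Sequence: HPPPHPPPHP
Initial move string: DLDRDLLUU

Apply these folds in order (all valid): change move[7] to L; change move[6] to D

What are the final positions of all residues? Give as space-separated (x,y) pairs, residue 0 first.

Answer: (0,0) (0,-1) (-1,-1) (-1,-2) (0,-2) (0,-3) (-1,-3) (-1,-4) (-2,-4) (-2,-3)

Derivation:
Initial moves: DLDRDLLUU
Fold: move[7]->L => DLDRDLLLU (positions: [(0, 0), (0, -1), (-1, -1), (-1, -2), (0, -2), (0, -3), (-1, -3), (-2, -3), (-3, -3), (-3, -2)])
Fold: move[6]->D => DLDRDLDLU (positions: [(0, 0), (0, -1), (-1, -1), (-1, -2), (0, -2), (0, -3), (-1, -3), (-1, -4), (-2, -4), (-2, -3)])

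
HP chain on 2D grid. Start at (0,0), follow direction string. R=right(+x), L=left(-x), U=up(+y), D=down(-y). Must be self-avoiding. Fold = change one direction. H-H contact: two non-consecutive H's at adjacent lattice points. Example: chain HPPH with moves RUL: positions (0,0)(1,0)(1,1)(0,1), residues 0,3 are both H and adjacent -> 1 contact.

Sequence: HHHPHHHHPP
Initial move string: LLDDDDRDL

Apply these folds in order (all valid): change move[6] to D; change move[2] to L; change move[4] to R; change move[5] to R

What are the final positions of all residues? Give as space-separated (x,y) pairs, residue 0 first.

Initial moves: LLDDDDRDL
Fold: move[6]->D => LLDDDDDDL (positions: [(0, 0), (-1, 0), (-2, 0), (-2, -1), (-2, -2), (-2, -3), (-2, -4), (-2, -5), (-2, -6), (-3, -6)])
Fold: move[2]->L => LLLDDDDDL (positions: [(0, 0), (-1, 0), (-2, 0), (-3, 0), (-3, -1), (-3, -2), (-3, -3), (-3, -4), (-3, -5), (-4, -5)])
Fold: move[4]->R => LLLDRDDDL (positions: [(0, 0), (-1, 0), (-2, 0), (-3, 0), (-3, -1), (-2, -1), (-2, -2), (-2, -3), (-2, -4), (-3, -4)])
Fold: move[5]->R => LLLDRRDDL (positions: [(0, 0), (-1, 0), (-2, 0), (-3, 0), (-3, -1), (-2, -1), (-1, -1), (-1, -2), (-1, -3), (-2, -3)])

Answer: (0,0) (-1,0) (-2,0) (-3,0) (-3,-1) (-2,-1) (-1,-1) (-1,-2) (-1,-3) (-2,-3)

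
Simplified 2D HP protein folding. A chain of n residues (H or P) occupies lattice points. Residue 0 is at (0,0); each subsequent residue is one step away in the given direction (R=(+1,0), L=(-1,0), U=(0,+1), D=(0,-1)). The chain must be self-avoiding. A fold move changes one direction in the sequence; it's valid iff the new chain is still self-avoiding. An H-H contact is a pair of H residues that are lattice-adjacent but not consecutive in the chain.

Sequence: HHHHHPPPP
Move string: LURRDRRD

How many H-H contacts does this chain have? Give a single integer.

Answer: 1

Derivation:
Positions: [(0, 0), (-1, 0), (-1, 1), (0, 1), (1, 1), (1, 0), (2, 0), (3, 0), (3, -1)]
H-H contact: residue 0 @(0,0) - residue 3 @(0, 1)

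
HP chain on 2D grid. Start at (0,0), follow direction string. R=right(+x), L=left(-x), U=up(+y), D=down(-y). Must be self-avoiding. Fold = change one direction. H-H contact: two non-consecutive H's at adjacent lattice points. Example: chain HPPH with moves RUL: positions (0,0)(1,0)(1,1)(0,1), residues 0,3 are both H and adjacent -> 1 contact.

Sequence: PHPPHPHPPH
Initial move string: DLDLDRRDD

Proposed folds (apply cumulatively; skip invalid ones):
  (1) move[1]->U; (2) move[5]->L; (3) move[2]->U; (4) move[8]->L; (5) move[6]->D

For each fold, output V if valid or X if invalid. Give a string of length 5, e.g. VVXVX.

Answer: XXXVV

Derivation:
Initial: DLDLDRRDD -> [(0, 0), (0, -1), (-1, -1), (-1, -2), (-2, -2), (-2, -3), (-1, -3), (0, -3), (0, -4), (0, -5)]
Fold 1: move[1]->U => DUDLDRRDD INVALID (collision), skipped
Fold 2: move[5]->L => DLDLDLRDD INVALID (collision), skipped
Fold 3: move[2]->U => DLULDRRDD INVALID (collision), skipped
Fold 4: move[8]->L => DLDLDRRDL VALID
Fold 5: move[6]->D => DLDLDRDDL VALID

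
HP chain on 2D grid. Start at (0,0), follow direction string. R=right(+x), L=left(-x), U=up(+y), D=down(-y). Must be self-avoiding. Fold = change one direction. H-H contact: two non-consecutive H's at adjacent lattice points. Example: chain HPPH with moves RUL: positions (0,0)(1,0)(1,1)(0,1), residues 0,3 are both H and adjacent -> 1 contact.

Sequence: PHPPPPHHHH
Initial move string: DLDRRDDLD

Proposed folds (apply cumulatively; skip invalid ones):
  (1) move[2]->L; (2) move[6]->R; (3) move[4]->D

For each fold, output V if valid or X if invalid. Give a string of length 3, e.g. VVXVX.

Initial: DLDRRDDLD -> [(0, 0), (0, -1), (-1, -1), (-1, -2), (0, -2), (1, -2), (1, -3), (1, -4), (0, -4), (0, -5)]
Fold 1: move[2]->L => DLLRRDDLD INVALID (collision), skipped
Fold 2: move[6]->R => DLDRRDRLD INVALID (collision), skipped
Fold 3: move[4]->D => DLDRDDDLD VALID

Answer: XXV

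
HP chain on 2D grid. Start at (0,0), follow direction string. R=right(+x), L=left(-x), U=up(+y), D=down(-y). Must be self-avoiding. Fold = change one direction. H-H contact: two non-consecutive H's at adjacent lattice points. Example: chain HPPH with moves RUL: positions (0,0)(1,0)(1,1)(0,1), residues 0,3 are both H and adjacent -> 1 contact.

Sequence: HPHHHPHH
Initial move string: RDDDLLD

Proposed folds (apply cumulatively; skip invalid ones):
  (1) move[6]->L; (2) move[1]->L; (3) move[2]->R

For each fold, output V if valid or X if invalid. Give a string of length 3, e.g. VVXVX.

Initial: RDDDLLD -> [(0, 0), (1, 0), (1, -1), (1, -2), (1, -3), (0, -3), (-1, -3), (-1, -4)]
Fold 1: move[6]->L => RDDDLLL VALID
Fold 2: move[1]->L => RLDDLLL INVALID (collision), skipped
Fold 3: move[2]->R => RDRDLLL VALID

Answer: VXV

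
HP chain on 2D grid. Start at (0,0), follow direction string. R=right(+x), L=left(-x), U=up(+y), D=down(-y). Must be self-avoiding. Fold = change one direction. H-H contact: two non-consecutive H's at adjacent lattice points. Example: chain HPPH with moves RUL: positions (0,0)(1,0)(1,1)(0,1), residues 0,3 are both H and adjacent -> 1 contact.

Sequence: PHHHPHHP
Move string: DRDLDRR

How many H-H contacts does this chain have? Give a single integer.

Positions: [(0, 0), (0, -1), (1, -1), (1, -2), (0, -2), (0, -3), (1, -3), (2, -3)]
H-H contact: residue 3 @(1,-2) - residue 6 @(1, -3)

Answer: 1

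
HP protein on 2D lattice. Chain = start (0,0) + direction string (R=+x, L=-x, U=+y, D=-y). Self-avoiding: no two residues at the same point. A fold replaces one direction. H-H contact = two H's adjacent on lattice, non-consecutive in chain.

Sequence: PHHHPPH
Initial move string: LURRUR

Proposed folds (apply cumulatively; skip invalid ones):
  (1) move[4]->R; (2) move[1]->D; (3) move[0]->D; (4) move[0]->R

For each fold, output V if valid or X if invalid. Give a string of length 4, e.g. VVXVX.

Initial: LURRUR -> [(0, 0), (-1, 0), (-1, 1), (0, 1), (1, 1), (1, 2), (2, 2)]
Fold 1: move[4]->R => LURRRR VALID
Fold 2: move[1]->D => LDRRRR VALID
Fold 3: move[0]->D => DDRRRR VALID
Fold 4: move[0]->R => RDRRRR VALID

Answer: VVVV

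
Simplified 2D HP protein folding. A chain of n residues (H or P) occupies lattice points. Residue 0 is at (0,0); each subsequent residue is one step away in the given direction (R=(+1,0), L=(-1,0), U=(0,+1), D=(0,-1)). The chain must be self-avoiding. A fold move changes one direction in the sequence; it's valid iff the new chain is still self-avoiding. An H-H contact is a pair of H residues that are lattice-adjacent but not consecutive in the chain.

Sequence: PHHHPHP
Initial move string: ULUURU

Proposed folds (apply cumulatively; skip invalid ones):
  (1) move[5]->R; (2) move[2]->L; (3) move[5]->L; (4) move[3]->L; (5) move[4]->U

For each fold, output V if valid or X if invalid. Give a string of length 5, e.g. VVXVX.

Answer: VVXXV

Derivation:
Initial: ULUURU -> [(0, 0), (0, 1), (-1, 1), (-1, 2), (-1, 3), (0, 3), (0, 4)]
Fold 1: move[5]->R => ULUURR VALID
Fold 2: move[2]->L => ULLURR VALID
Fold 3: move[5]->L => ULLURL INVALID (collision), skipped
Fold 4: move[3]->L => ULLLRR INVALID (collision), skipped
Fold 5: move[4]->U => ULLUUR VALID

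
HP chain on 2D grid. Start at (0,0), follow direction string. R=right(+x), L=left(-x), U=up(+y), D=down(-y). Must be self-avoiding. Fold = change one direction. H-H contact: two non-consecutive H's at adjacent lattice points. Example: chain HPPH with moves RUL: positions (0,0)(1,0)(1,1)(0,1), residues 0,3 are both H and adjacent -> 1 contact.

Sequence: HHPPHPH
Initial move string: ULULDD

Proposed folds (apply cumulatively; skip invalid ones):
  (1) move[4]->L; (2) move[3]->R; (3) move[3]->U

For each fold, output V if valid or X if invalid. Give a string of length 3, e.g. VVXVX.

Initial: ULULDD -> [(0, 0), (0, 1), (-1, 1), (-1, 2), (-2, 2), (-2, 1), (-2, 0)]
Fold 1: move[4]->L => ULULLD VALID
Fold 2: move[3]->R => ULURLD INVALID (collision), skipped
Fold 3: move[3]->U => ULUULD VALID

Answer: VXV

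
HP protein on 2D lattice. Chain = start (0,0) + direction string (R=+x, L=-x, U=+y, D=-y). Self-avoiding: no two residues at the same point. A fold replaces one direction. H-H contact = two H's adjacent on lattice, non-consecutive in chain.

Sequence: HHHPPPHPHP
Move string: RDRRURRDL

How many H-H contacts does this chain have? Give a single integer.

Positions: [(0, 0), (1, 0), (1, -1), (2, -1), (3, -1), (3, 0), (4, 0), (5, 0), (5, -1), (4, -1)]
No H-H contacts found.

Answer: 0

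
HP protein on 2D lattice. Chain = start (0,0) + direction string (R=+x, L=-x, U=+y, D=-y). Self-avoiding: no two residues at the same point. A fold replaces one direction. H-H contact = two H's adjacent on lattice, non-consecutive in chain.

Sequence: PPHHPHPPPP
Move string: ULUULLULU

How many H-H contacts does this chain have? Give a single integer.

Answer: 0

Derivation:
Positions: [(0, 0), (0, 1), (-1, 1), (-1, 2), (-1, 3), (-2, 3), (-3, 3), (-3, 4), (-4, 4), (-4, 5)]
No H-H contacts found.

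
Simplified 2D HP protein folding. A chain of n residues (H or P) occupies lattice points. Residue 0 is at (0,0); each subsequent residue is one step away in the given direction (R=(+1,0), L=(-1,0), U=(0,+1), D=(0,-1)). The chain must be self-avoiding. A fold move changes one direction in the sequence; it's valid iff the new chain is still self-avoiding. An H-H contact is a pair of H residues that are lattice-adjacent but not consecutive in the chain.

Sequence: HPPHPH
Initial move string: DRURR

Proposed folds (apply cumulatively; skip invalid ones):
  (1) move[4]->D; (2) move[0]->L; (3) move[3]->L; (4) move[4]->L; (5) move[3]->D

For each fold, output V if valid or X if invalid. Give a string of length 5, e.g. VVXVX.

Initial: DRURR -> [(0, 0), (0, -1), (1, -1), (1, 0), (2, 0), (3, 0)]
Fold 1: move[4]->D => DRURD VALID
Fold 2: move[0]->L => LRURD INVALID (collision), skipped
Fold 3: move[3]->L => DRULD INVALID (collision), skipped
Fold 4: move[4]->L => DRURL INVALID (collision), skipped
Fold 5: move[3]->D => DRUDD INVALID (collision), skipped

Answer: VXXXX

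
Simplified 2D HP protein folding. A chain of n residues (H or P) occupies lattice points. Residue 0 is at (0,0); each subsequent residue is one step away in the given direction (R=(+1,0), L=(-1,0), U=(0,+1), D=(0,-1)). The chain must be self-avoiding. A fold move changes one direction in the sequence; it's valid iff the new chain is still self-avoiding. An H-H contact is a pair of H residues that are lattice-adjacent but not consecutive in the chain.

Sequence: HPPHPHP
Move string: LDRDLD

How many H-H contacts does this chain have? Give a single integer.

Answer: 1

Derivation:
Positions: [(0, 0), (-1, 0), (-1, -1), (0, -1), (0, -2), (-1, -2), (-1, -3)]
H-H contact: residue 0 @(0,0) - residue 3 @(0, -1)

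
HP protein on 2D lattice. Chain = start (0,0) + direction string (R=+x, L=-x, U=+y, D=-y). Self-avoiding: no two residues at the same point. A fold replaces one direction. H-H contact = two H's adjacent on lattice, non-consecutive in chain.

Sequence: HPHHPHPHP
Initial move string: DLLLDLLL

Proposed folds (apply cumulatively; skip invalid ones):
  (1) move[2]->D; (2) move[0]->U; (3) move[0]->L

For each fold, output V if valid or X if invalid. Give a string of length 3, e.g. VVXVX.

Initial: DLLLDLLL -> [(0, 0), (0, -1), (-1, -1), (-2, -1), (-3, -1), (-3, -2), (-4, -2), (-5, -2), (-6, -2)]
Fold 1: move[2]->D => DLDLDLLL VALID
Fold 2: move[0]->U => ULDLDLLL VALID
Fold 3: move[0]->L => LLDLDLLL VALID

Answer: VVV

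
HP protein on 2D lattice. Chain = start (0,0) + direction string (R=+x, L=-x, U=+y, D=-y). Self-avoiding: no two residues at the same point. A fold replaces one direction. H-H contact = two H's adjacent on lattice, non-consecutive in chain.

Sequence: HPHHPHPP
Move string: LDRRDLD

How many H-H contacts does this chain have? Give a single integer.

Positions: [(0, 0), (-1, 0), (-1, -1), (0, -1), (1, -1), (1, -2), (0, -2), (0, -3)]
H-H contact: residue 0 @(0,0) - residue 3 @(0, -1)

Answer: 1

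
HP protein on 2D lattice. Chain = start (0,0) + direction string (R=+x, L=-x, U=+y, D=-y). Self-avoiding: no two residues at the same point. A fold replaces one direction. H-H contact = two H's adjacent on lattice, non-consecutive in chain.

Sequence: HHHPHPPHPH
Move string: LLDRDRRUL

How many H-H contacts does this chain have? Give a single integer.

Positions: [(0, 0), (-1, 0), (-2, 0), (-2, -1), (-1, -1), (-1, -2), (0, -2), (1, -2), (1, -1), (0, -1)]
H-H contact: residue 0 @(0,0) - residue 9 @(0, -1)
H-H contact: residue 1 @(-1,0) - residue 4 @(-1, -1)
H-H contact: residue 4 @(-1,-1) - residue 9 @(0, -1)

Answer: 3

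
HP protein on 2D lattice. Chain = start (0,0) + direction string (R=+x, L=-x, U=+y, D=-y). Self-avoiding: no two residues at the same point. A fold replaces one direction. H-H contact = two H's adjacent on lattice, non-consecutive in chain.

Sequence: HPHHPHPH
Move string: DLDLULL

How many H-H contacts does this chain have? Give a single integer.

Positions: [(0, 0), (0, -1), (-1, -1), (-1, -2), (-2, -2), (-2, -1), (-3, -1), (-4, -1)]
H-H contact: residue 2 @(-1,-1) - residue 5 @(-2, -1)

Answer: 1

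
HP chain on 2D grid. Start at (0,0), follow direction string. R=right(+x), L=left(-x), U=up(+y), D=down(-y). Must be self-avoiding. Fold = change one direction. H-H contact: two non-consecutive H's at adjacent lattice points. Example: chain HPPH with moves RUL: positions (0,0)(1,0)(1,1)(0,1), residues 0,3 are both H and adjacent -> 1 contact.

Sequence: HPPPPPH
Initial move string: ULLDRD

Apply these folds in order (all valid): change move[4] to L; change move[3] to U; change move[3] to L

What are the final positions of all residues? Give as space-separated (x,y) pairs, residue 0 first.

Answer: (0,0) (0,1) (-1,1) (-2,1) (-3,1) (-4,1) (-4,0)

Derivation:
Initial moves: ULLDRD
Fold: move[4]->L => ULLDLD (positions: [(0, 0), (0, 1), (-1, 1), (-2, 1), (-2, 0), (-3, 0), (-3, -1)])
Fold: move[3]->U => ULLULD (positions: [(0, 0), (0, 1), (-1, 1), (-2, 1), (-2, 2), (-3, 2), (-3, 1)])
Fold: move[3]->L => ULLLLD (positions: [(0, 0), (0, 1), (-1, 1), (-2, 1), (-3, 1), (-4, 1), (-4, 0)])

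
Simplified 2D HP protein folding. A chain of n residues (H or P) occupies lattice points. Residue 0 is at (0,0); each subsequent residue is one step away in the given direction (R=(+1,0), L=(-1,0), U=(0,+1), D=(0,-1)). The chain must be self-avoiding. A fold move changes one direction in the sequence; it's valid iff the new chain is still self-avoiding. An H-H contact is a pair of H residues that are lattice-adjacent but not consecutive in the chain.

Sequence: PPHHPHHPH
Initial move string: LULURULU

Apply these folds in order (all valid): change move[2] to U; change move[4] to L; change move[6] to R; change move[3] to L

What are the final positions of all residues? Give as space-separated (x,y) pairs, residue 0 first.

Answer: (0,0) (-1,0) (-1,1) (-1,2) (-2,2) (-3,2) (-3,3) (-2,3) (-2,4)

Derivation:
Initial moves: LULURULU
Fold: move[2]->U => LUUURULU (positions: [(0, 0), (-1, 0), (-1, 1), (-1, 2), (-1, 3), (0, 3), (0, 4), (-1, 4), (-1, 5)])
Fold: move[4]->L => LUUULULU (positions: [(0, 0), (-1, 0), (-1, 1), (-1, 2), (-1, 3), (-2, 3), (-2, 4), (-3, 4), (-3, 5)])
Fold: move[6]->R => LUUULURU (positions: [(0, 0), (-1, 0), (-1, 1), (-1, 2), (-1, 3), (-2, 3), (-2, 4), (-1, 4), (-1, 5)])
Fold: move[3]->L => LUULLURU (positions: [(0, 0), (-1, 0), (-1, 1), (-1, 2), (-2, 2), (-3, 2), (-3, 3), (-2, 3), (-2, 4)])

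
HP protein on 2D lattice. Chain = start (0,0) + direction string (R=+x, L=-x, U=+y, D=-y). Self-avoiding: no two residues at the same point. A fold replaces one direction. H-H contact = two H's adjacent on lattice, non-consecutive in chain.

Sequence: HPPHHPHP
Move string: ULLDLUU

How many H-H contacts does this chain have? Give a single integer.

Positions: [(0, 0), (0, 1), (-1, 1), (-2, 1), (-2, 0), (-3, 0), (-3, 1), (-3, 2)]
H-H contact: residue 3 @(-2,1) - residue 6 @(-3, 1)

Answer: 1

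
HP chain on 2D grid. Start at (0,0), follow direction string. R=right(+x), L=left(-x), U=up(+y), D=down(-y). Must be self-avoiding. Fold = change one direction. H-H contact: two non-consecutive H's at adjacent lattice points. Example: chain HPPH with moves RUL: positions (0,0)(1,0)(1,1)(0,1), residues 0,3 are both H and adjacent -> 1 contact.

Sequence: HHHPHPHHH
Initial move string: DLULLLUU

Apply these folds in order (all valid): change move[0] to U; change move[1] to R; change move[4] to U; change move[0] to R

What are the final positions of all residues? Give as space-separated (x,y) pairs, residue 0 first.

Answer: (0,0) (1,0) (2,0) (2,1) (1,1) (1,2) (0,2) (0,3) (0,4)

Derivation:
Initial moves: DLULLLUU
Fold: move[0]->U => ULULLLUU (positions: [(0, 0), (0, 1), (-1, 1), (-1, 2), (-2, 2), (-3, 2), (-4, 2), (-4, 3), (-4, 4)])
Fold: move[1]->R => URULLLUU (positions: [(0, 0), (0, 1), (1, 1), (1, 2), (0, 2), (-1, 2), (-2, 2), (-2, 3), (-2, 4)])
Fold: move[4]->U => URULULUU (positions: [(0, 0), (0, 1), (1, 1), (1, 2), (0, 2), (0, 3), (-1, 3), (-1, 4), (-1, 5)])
Fold: move[0]->R => RRULULUU (positions: [(0, 0), (1, 0), (2, 0), (2, 1), (1, 1), (1, 2), (0, 2), (0, 3), (0, 4)])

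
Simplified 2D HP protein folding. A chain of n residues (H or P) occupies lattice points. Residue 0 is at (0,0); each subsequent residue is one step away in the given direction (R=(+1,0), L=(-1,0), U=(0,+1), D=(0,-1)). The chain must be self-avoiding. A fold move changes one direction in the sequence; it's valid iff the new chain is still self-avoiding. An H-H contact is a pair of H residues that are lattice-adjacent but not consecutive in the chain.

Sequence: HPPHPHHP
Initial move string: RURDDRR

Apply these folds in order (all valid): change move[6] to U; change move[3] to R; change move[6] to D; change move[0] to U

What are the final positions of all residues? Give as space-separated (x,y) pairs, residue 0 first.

Initial moves: RURDDRR
Fold: move[6]->U => RURDDRU (positions: [(0, 0), (1, 0), (1, 1), (2, 1), (2, 0), (2, -1), (3, -1), (3, 0)])
Fold: move[3]->R => RURRDRU (positions: [(0, 0), (1, 0), (1, 1), (2, 1), (3, 1), (3, 0), (4, 0), (4, 1)])
Fold: move[6]->D => RURRDRD (positions: [(0, 0), (1, 0), (1, 1), (2, 1), (3, 1), (3, 0), (4, 0), (4, -1)])
Fold: move[0]->U => UURRDRD (positions: [(0, 0), (0, 1), (0, 2), (1, 2), (2, 2), (2, 1), (3, 1), (3, 0)])

Answer: (0,0) (0,1) (0,2) (1,2) (2,2) (2,1) (3,1) (3,0)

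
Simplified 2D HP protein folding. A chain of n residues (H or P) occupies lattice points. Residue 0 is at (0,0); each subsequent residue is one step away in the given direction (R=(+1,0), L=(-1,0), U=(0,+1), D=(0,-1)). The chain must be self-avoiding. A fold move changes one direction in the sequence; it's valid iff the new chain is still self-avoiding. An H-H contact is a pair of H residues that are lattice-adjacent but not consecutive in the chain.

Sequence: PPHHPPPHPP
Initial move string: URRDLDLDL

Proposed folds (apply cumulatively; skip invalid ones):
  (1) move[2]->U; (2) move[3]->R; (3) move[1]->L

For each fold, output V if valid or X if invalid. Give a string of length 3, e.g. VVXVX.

Initial: URRDLDLDL -> [(0, 0), (0, 1), (1, 1), (2, 1), (2, 0), (1, 0), (1, -1), (0, -1), (0, -2), (-1, -2)]
Fold 1: move[2]->U => URUDLDLDL INVALID (collision), skipped
Fold 2: move[3]->R => URRRLDLDL INVALID (collision), skipped
Fold 3: move[1]->L => ULRDLDLDL INVALID (collision), skipped

Answer: XXX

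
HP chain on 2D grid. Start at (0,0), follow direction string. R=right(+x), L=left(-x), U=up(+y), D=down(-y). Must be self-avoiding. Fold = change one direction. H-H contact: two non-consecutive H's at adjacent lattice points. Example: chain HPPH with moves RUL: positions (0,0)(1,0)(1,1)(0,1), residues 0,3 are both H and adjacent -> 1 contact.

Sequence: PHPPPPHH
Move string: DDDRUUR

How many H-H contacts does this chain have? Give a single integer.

Positions: [(0, 0), (0, -1), (0, -2), (0, -3), (1, -3), (1, -2), (1, -1), (2, -1)]
H-H contact: residue 1 @(0,-1) - residue 6 @(1, -1)

Answer: 1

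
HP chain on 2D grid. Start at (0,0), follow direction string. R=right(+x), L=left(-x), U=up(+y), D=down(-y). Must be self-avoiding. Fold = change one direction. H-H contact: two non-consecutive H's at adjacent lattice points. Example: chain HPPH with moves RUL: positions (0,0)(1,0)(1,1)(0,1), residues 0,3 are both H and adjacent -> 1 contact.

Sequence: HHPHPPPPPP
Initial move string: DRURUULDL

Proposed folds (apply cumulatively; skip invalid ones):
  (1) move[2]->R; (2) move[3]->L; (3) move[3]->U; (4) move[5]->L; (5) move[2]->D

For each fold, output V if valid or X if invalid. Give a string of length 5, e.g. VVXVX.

Initial: DRURUULDL -> [(0, 0), (0, -1), (1, -1), (1, 0), (2, 0), (2, 1), (2, 2), (1, 2), (1, 1), (0, 1)]
Fold 1: move[2]->R => DRRRUULDL VALID
Fold 2: move[3]->L => DRRLUULDL INVALID (collision), skipped
Fold 3: move[3]->U => DRRUUULDL VALID
Fold 4: move[5]->L => DRRUULLDL INVALID (collision), skipped
Fold 5: move[2]->D => DRDUUULDL INVALID (collision), skipped

Answer: VXVXX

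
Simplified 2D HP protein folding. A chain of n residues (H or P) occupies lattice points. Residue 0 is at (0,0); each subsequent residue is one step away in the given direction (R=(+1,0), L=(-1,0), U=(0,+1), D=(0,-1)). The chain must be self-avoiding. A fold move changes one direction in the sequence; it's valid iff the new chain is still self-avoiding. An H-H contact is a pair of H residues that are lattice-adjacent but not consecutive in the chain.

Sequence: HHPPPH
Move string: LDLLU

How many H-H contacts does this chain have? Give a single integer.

Positions: [(0, 0), (-1, 0), (-1, -1), (-2, -1), (-3, -1), (-3, 0)]
No H-H contacts found.

Answer: 0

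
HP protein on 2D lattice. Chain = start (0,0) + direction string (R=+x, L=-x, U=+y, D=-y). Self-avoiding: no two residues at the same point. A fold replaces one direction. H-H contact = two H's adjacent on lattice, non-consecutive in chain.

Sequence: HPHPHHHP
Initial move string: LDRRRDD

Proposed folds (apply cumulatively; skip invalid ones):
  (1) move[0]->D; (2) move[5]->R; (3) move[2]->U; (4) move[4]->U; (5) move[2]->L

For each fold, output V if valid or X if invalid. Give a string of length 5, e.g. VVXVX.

Initial: LDRRRDD -> [(0, 0), (-1, 0), (-1, -1), (0, -1), (1, -1), (2, -1), (2, -2), (2, -3)]
Fold 1: move[0]->D => DDRRRDD VALID
Fold 2: move[5]->R => DDRRRRD VALID
Fold 3: move[2]->U => DDURRRD INVALID (collision), skipped
Fold 4: move[4]->U => DDRRURD VALID
Fold 5: move[2]->L => DDLRURD INVALID (collision), skipped

Answer: VVXVX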